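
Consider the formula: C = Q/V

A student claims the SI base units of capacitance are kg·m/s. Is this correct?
Units of each symbol in C = Q/V:
  Q (charge, in coulombs): s·A
  V (voltage, in volts): kg·m²/(s³·A)  → in the denominator, contributes s³·A/(kg·m²)

Multiplying the contributions: [s·A] · [s³·A/(kg·m²)]
Adding exponents of each base unit: kg: -1, m: -2, s: 4, A: 2
SI base units of capacitance: s⁴·A²/(kg·m²)

The claimed units kg·m/s (exponents kg: 1, m: 1, s: -1) do not match the derived units s⁴·A²/(kg·m²) (exponents kg: -1, m: -2, s: 4, A: 2), so the claim is incorrect.

Answer: No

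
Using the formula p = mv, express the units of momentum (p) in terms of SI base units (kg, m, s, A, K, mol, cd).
Units of each symbol in p = mv:
  m (mass): kg
  v (velocity): m/s

Multiplying the contributions: [kg] · [m/s]
Adding exponents of each base unit: kg: 1, m: 1, s: -1
SI base units of momentum: kg·m/s

Answer: kg·m/s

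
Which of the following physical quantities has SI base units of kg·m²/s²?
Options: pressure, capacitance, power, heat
Checking the SI base units of each option:
  pressure (P = F/A): kg/(m·s²)  ✗
  capacitance (C = Q/V): s⁴·A²/(kg·m²)  ✗
  power (P = W/t): kg·m²/s³  ✗
  heat (Q = mcΔT): kg·m²/s²  ✓ matches

Only heat has units kg·m²/s².

Answer: heat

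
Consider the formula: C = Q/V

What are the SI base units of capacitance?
Units of each symbol in C = Q/V:
  Q (charge, in coulombs): s·A
  V (voltage, in volts): kg·m²/(s³·A)  → in the denominator, contributes s³·A/(kg·m²)

Multiplying the contributions: [s·A] · [s³·A/(kg·m²)]
Adding exponents of each base unit: kg: -1, m: -2, s: 4, A: 2
SI base units of capacitance: s⁴·A²/(kg·m²)

Answer: s⁴·A²/(kg·m²)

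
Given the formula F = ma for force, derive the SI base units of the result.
Units of each symbol in F = ma:
  m (mass): kg
  a (acceleration): m/s²

Multiplying the contributions: [kg] · [m/s²]
Adding exponents of each base unit: kg: 1, m: 1, s: -2
SI base units of force: kg·m/s²

Answer: kg·m/s²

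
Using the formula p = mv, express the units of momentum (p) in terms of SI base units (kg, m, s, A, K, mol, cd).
Units of each symbol in p = mv:
  m (mass): kg
  v (velocity): m/s

Multiplying the contributions: [kg] · [m/s]
Adding exponents of each base unit: kg: 1, m: 1, s: -1
SI base units of momentum: kg·m/s

Answer: kg·m/s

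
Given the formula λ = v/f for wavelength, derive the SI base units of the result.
Units of each symbol in λ = v/f:
  v (wave speed): m/s
  f (frequency): 1/s  → in the denominator, contributes s

Multiplying the contributions: [m/s] · [s]
Adding exponents of each base unit: m: 1
SI base units of wavelength: m

Answer: m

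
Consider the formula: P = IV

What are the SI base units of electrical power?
Units of each symbol in P = IV:
  I (current): A
  V (voltage, in volts): kg·m²/(s³·A)

Multiplying the contributions: [A] · [kg·m²/(s³·A)]
Adding exponents of each base unit: kg: 1, m: 2, s: -3
SI base units of electrical power: kg·m²/s³

Answer: kg·m²/s³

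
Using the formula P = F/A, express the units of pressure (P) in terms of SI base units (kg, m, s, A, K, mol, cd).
Units of each symbol in P = F/A:
  F (force): kg·m/s²
  A (area): m²  → in the denominator, contributes 1/m²

Multiplying the contributions: [kg·m/s²] · [1/m²]
Adding exponents of each base unit: kg: 1, m: -1, s: -2
SI base units of pressure: kg/(m·s²)

Answer: kg/(m·s²)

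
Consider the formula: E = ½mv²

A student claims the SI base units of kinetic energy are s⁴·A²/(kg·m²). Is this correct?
Units of each symbol in E = ½mv²:
  m (mass): kg
  v (speed): m/s  → to the power 2, contributes m²/s²
  The factor ½ is dimensionless.

Multiplying the contributions: [kg] · [m²/s²]
Adding exponents of each base unit: kg: 1, m: 2, s: -2
SI base units of kinetic energy: kg·m²/s²

The claimed units s⁴·A²/(kg·m²) (exponents kg: -1, m: -2, s: 4, A: 2) do not match the derived units kg·m²/s² (exponents kg: 1, m: 2, s: -2), so the claim is incorrect.

Answer: No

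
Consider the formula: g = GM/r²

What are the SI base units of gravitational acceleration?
Units of each symbol in g = GM/r²:
  G (gravitational constant): m³/(kg·s²)
  M (mass): kg
  r (distance): m  → to the power 2 in the denominator, contributes 1/m²

Multiplying the contributions: [m³/(kg·s²)] · [kg] · [1/m²]
Adding exponents of each base unit: m: 1, s: -2
SI base units of gravitational acceleration: m/s²

Answer: m/s²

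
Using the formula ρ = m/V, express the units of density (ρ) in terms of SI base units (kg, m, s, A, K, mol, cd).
Units of each symbol in ρ = m/V:
  m (mass): kg
  V (volume): m³  → in the denominator, contributes 1/m³

Multiplying the contributions: [kg] · [1/m³]
Adding exponents of each base unit: kg: 1, m: -3
SI base units of density: kg/m³

Answer: kg/m³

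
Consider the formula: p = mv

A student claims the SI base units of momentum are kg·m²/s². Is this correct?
Units of each symbol in p = mv:
  m (mass): kg
  v (velocity): m/s

Multiplying the contributions: [kg] · [m/s]
Adding exponents of each base unit: kg: 1, m: 1, s: -1
SI base units of momentum: kg·m/s

The claimed units kg·m²/s² (exponents kg: 1, m: 2, s: -2) do not match the derived units kg·m/s (exponents kg: 1, m: 1, s: -1), so the claim is incorrect.

Answer: No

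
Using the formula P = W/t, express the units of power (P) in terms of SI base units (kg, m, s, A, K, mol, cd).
Units of each symbol in P = W/t:
  W (work): kg·m²/s²
  t (time): s  → in the denominator, contributes 1/s

Multiplying the contributions: [kg·m²/s²] · [1/s]
Adding exponents of each base unit: kg: 1, m: 2, s: -3
SI base units of power: kg·m²/s³

Answer: kg·m²/s³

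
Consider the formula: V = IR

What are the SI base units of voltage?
Units of each symbol in V = IR:
  I (current): A
  R (resistance, in ohms): kg·m²/(s³·A²)

Multiplying the contributions: [A] · [kg·m²/(s³·A²)]
Adding exponents of each base unit: kg: 1, m: 2, s: -3, A: -1
SI base units of voltage: kg·m²/(s³·A)

Answer: kg·m²/(s³·A)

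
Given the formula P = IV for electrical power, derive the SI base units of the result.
Units of each symbol in P = IV:
  I (current): A
  V (voltage, in volts): kg·m²/(s³·A)

Multiplying the contributions: [A] · [kg·m²/(s³·A)]
Adding exponents of each base unit: kg: 1, m: 2, s: -3
SI base units of electrical power: kg·m²/s³

Answer: kg·m²/s³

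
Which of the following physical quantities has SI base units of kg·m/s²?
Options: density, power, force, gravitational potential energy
Checking the SI base units of each option:
  density (ρ = m/V): kg/m³  ✗
  power (P = W/t): kg·m²/s³  ✗
  force (F = ma): kg·m/s²  ✓ matches
  gravitational potential energy (U = -GMm/r): kg·m²/s²  ✗

Only force has units kg·m/s².

Answer: force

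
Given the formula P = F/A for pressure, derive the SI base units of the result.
Units of each symbol in P = F/A:
  F (force): kg·m/s²
  A (area): m²  → in the denominator, contributes 1/m²

Multiplying the contributions: [kg·m/s²] · [1/m²]
Adding exponents of each base unit: kg: 1, m: -1, s: -2
SI base units of pressure: kg/(m·s²)

Answer: kg/(m·s²)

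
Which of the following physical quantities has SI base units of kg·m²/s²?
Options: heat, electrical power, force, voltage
Checking the SI base units of each option:
  heat (Q = mcΔT): kg·m²/s²  ✓ matches
  electrical power (P = IV): kg·m²/s³  ✗
  force (F = ma): kg·m/s²  ✗
  voltage (V = IR): kg·m²/(s³·A)  ✗

Only heat has units kg·m²/s².

Answer: heat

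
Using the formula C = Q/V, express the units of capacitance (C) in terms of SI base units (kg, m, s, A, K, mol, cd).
Units of each symbol in C = Q/V:
  Q (charge, in coulombs): s·A
  V (voltage, in volts): kg·m²/(s³·A)  → in the denominator, contributes s³·A/(kg·m²)

Multiplying the contributions: [s·A] · [s³·A/(kg·m²)]
Adding exponents of each base unit: kg: -1, m: -2, s: 4, A: 2
SI base units of capacitance: s⁴·A²/(kg·m²)

Answer: s⁴·A²/(kg·m²)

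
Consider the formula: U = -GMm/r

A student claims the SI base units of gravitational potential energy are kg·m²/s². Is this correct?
Units of each symbol in U = -GMm/r:
  G (gravitational constant): m³/(kg·s²)
  M (mass): kg
  m (mass): kg
  r (distance): m  → in the denominator, contributes 1/m
  The minus sign does not affect the units.

Multiplying the contributions: [m³/(kg·s²)] · [kg] · [kg] · [1/m]
Adding exponents of each base unit: kg: 1, m: 2, s: -2
SI base units of gravitational potential energy: kg·m²/s²

The claimed units kg·m²/s² match the derived units, so the claim is correct.

Answer: Yes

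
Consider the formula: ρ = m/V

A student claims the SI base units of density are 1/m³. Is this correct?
Units of each symbol in ρ = m/V:
  m (mass): kg
  V (volume): m³  → in the denominator, contributes 1/m³

Multiplying the contributions: [kg] · [1/m³]
Adding exponents of each base unit: kg: 1, m: -3
SI base units of density: kg/m³

The claimed units 1/m³ (exponents m: -3) do not match the derived units kg/m³ (exponents kg: 1, m: -3), so the claim is incorrect.

Answer: No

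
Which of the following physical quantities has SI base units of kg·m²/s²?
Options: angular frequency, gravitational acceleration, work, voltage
Checking the SI base units of each option:
  angular frequency (ω = 2πf): 1/s  ✗
  gravitational acceleration (g = GM/r²): m/s²  ✗
  work (W = Fd): kg·m²/s²  ✓ matches
  voltage (V = IR): kg·m²/(s³·A)  ✗

Only work has units kg·m²/s².

Answer: work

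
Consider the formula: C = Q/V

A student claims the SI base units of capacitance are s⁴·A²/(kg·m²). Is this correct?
Units of each symbol in C = Q/V:
  Q (charge, in coulombs): s·A
  V (voltage, in volts): kg·m²/(s³·A)  → in the denominator, contributes s³·A/(kg·m²)

Multiplying the contributions: [s·A] · [s³·A/(kg·m²)]
Adding exponents of each base unit: kg: -1, m: -2, s: 4, A: 2
SI base units of capacitance: s⁴·A²/(kg·m²)

The claimed units s⁴·A²/(kg·m²) match the derived units, so the claim is correct.

Answer: Yes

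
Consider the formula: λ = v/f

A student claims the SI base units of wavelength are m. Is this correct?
Units of each symbol in λ = v/f:
  v (wave speed): m/s
  f (frequency): 1/s  → in the denominator, contributes s

Multiplying the contributions: [m/s] · [s]
Adding exponents of each base unit: m: 1
SI base units of wavelength: m

The claimed units m match the derived units, so the claim is correct.

Answer: Yes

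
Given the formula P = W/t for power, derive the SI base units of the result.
Units of each symbol in P = W/t:
  W (work): kg·m²/s²
  t (time): s  → in the denominator, contributes 1/s

Multiplying the contributions: [kg·m²/s²] · [1/s]
Adding exponents of each base unit: kg: 1, m: 2, s: -3
SI base units of power: kg·m²/s³

Answer: kg·m²/s³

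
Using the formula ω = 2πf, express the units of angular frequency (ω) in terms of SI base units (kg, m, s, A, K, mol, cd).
Units of each symbol in ω = 2πf:
  f (frequency): 1/s
  The factor 2π is dimensionless.

Multiplying the contributions: [1/s]
Adding exponents of each base unit: s: -1
SI base units of angular frequency: 1/s

Answer: 1/s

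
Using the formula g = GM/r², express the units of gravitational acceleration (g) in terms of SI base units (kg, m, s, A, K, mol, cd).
Units of each symbol in g = GM/r²:
  G (gravitational constant): m³/(kg·s²)
  M (mass): kg
  r (distance): m  → to the power 2 in the denominator, contributes 1/m²

Multiplying the contributions: [m³/(kg·s²)] · [kg] · [1/m²]
Adding exponents of each base unit: m: 1, s: -2
SI base units of gravitational acceleration: m/s²

Answer: m/s²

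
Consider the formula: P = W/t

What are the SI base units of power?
Units of each symbol in P = W/t:
  W (work): kg·m²/s²
  t (time): s  → in the denominator, contributes 1/s

Multiplying the contributions: [kg·m²/s²] · [1/s]
Adding exponents of each base unit: kg: 1, m: 2, s: -3
SI base units of power: kg·m²/s³

Answer: kg·m²/s³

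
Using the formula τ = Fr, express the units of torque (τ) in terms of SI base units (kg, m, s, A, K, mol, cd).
Units of each symbol in τ = Fr:
  F (force): kg·m/s²
  r (lever arm): m

Multiplying the contributions: [kg·m/s²] · [m]
Adding exponents of each base unit: kg: 1, m: 2, s: -2
SI base units of torque: kg·m²/s²

Answer: kg·m²/s²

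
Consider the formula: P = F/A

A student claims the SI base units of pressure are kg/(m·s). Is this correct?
Units of each symbol in P = F/A:
  F (force): kg·m/s²
  A (area): m²  → in the denominator, contributes 1/m²

Multiplying the contributions: [kg·m/s²] · [1/m²]
Adding exponents of each base unit: kg: 1, m: -1, s: -2
SI base units of pressure: kg/(m·s²)

The claimed units kg/(m·s) (exponents kg: 1, m: -1, s: -1) do not match the derived units kg/(m·s²) (exponents kg: 1, m: -1, s: -2), so the claim is incorrect.

Answer: No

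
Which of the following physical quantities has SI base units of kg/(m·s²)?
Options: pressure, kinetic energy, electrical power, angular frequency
Checking the SI base units of each option:
  pressure (P = F/A): kg/(m·s²)  ✓ matches
  kinetic energy (E = ½mv²): kg·m²/s²  ✗
  electrical power (P = IV): kg·m²/s³  ✗
  angular frequency (ω = 2πf): 1/s  ✗

Only pressure has units kg/(m·s²).

Answer: pressure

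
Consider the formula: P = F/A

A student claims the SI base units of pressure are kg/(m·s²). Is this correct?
Units of each symbol in P = F/A:
  F (force): kg·m/s²
  A (area): m²  → in the denominator, contributes 1/m²

Multiplying the contributions: [kg·m/s²] · [1/m²]
Adding exponents of each base unit: kg: 1, m: -1, s: -2
SI base units of pressure: kg/(m·s²)

The claimed units kg/(m·s²) match the derived units, so the claim is correct.

Answer: Yes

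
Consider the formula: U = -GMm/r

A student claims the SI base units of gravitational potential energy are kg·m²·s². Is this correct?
Units of each symbol in U = -GMm/r:
  G (gravitational constant): m³/(kg·s²)
  M (mass): kg
  m (mass): kg
  r (distance): m  → in the denominator, contributes 1/m
  The minus sign does not affect the units.

Multiplying the contributions: [m³/(kg·s²)] · [kg] · [kg] · [1/m]
Adding exponents of each base unit: kg: 1, m: 2, s: -2
SI base units of gravitational potential energy: kg·m²/s²

The claimed units kg·m²·s² (exponents kg: 1, m: 2, s: 2) do not match the derived units kg·m²/s² (exponents kg: 1, m: 2, s: -2), so the claim is incorrect.

Answer: No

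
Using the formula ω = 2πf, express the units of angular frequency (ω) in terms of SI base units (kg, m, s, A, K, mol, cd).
Units of each symbol in ω = 2πf:
  f (frequency): 1/s
  The factor 2π is dimensionless.

Multiplying the contributions: [1/s]
Adding exponents of each base unit: s: -1
SI base units of angular frequency: 1/s

Answer: 1/s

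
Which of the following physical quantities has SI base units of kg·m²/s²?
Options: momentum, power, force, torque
Checking the SI base units of each option:
  momentum (p = mv): kg·m/s  ✗
  power (P = W/t): kg·m²/s³  ✗
  force (F = ma): kg·m/s²  ✗
  torque (τ = Fr): kg·m²/s²  ✓ matches

Only torque has units kg·m²/s².

Answer: torque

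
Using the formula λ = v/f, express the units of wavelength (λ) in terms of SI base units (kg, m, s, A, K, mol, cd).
Units of each symbol in λ = v/f:
  v (wave speed): m/s
  f (frequency): 1/s  → in the denominator, contributes s

Multiplying the contributions: [m/s] · [s]
Adding exponents of each base unit: m: 1
SI base units of wavelength: m

Answer: m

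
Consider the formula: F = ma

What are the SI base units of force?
Units of each symbol in F = ma:
  m (mass): kg
  a (acceleration): m/s²

Multiplying the contributions: [kg] · [m/s²]
Adding exponents of each base unit: kg: 1, m: 1, s: -2
SI base units of force: kg·m/s²

Answer: kg·m/s²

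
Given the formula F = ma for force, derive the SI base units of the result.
Units of each symbol in F = ma:
  m (mass): kg
  a (acceleration): m/s²

Multiplying the contributions: [kg] · [m/s²]
Adding exponents of each base unit: kg: 1, m: 1, s: -2
SI base units of force: kg·m/s²

Answer: kg·m/s²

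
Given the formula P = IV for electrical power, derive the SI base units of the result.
Units of each symbol in P = IV:
  I (current): A
  V (voltage, in volts): kg·m²/(s³·A)

Multiplying the contributions: [A] · [kg·m²/(s³·A)]
Adding exponents of each base unit: kg: 1, m: 2, s: -3
SI base units of electrical power: kg·m²/s³

Answer: kg·m²/s³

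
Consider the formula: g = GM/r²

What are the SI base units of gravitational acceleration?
Units of each symbol in g = GM/r²:
  G (gravitational constant): m³/(kg·s²)
  M (mass): kg
  r (distance): m  → to the power 2 in the denominator, contributes 1/m²

Multiplying the contributions: [m³/(kg·s²)] · [kg] · [1/m²]
Adding exponents of each base unit: m: 1, s: -2
SI base units of gravitational acceleration: m/s²

Answer: m/s²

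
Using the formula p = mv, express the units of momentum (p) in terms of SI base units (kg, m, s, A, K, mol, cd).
Units of each symbol in p = mv:
  m (mass): kg
  v (velocity): m/s

Multiplying the contributions: [kg] · [m/s]
Adding exponents of each base unit: kg: 1, m: 1, s: -1
SI base units of momentum: kg·m/s

Answer: kg·m/s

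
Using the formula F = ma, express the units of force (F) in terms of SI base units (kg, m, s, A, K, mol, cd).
Units of each symbol in F = ma:
  m (mass): kg
  a (acceleration): m/s²

Multiplying the contributions: [kg] · [m/s²]
Adding exponents of each base unit: kg: 1, m: 1, s: -2
SI base units of force: kg·m/s²

Answer: kg·m/s²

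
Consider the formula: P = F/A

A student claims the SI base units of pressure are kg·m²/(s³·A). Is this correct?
Units of each symbol in P = F/A:
  F (force): kg·m/s²
  A (area): m²  → in the denominator, contributes 1/m²

Multiplying the contributions: [kg·m/s²] · [1/m²]
Adding exponents of each base unit: kg: 1, m: -1, s: -2
SI base units of pressure: kg/(m·s²)

The claimed units kg·m²/(s³·A) (exponents kg: 1, m: 2, s: -3, A: -1) do not match the derived units kg/(m·s²) (exponents kg: 1, m: -1, s: -2), so the claim is incorrect.

Answer: No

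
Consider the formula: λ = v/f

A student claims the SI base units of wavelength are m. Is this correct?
Units of each symbol in λ = v/f:
  v (wave speed): m/s
  f (frequency): 1/s  → in the denominator, contributes s

Multiplying the contributions: [m/s] · [s]
Adding exponents of each base unit: m: 1
SI base units of wavelength: m

The claimed units m match the derived units, so the claim is correct.

Answer: Yes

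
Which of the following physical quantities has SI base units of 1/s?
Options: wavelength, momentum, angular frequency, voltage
Checking the SI base units of each option:
  wavelength (λ = v/f): m  ✗
  momentum (p = mv): kg·m/s  ✗
  angular frequency (ω = 2πf): 1/s  ✓ matches
  voltage (V = IR): kg·m²/(s³·A)  ✗

Only angular frequency has units 1/s.

Answer: angular frequency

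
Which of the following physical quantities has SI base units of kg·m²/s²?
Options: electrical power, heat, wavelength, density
Checking the SI base units of each option:
  electrical power (P = IV): kg·m²/s³  ✗
  heat (Q = mcΔT): kg·m²/s²  ✓ matches
  wavelength (λ = v/f): m  ✗
  density (ρ = m/V): kg/m³  ✗

Only heat has units kg·m²/s².

Answer: heat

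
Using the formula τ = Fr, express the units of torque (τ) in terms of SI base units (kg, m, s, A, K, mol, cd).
Units of each symbol in τ = Fr:
  F (force): kg·m/s²
  r (lever arm): m

Multiplying the contributions: [kg·m/s²] · [m]
Adding exponents of each base unit: kg: 1, m: 2, s: -2
SI base units of torque: kg·m²/s²

Answer: kg·m²/s²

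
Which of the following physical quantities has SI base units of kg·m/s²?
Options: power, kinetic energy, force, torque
Checking the SI base units of each option:
  power (P = W/t): kg·m²/s³  ✗
  kinetic energy (E = ½mv²): kg·m²/s²  ✗
  force (F = ma): kg·m/s²  ✓ matches
  torque (τ = Fr): kg·m²/s²  ✗

Only force has units kg·m/s².

Answer: force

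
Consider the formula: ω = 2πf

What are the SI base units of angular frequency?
Units of each symbol in ω = 2πf:
  f (frequency): 1/s
  The factor 2π is dimensionless.

Multiplying the contributions: [1/s]
Adding exponents of each base unit: s: -1
SI base units of angular frequency: 1/s

Answer: 1/s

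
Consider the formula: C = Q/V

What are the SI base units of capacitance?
Units of each symbol in C = Q/V:
  Q (charge, in coulombs): s·A
  V (voltage, in volts): kg·m²/(s³·A)  → in the denominator, contributes s³·A/(kg·m²)

Multiplying the contributions: [s·A] · [s³·A/(kg·m²)]
Adding exponents of each base unit: kg: -1, m: -2, s: 4, A: 2
SI base units of capacitance: s⁴·A²/(kg·m²)

Answer: s⁴·A²/(kg·m²)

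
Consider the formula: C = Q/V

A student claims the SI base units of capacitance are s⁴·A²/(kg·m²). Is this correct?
Units of each symbol in C = Q/V:
  Q (charge, in coulombs): s·A
  V (voltage, in volts): kg·m²/(s³·A)  → in the denominator, contributes s³·A/(kg·m²)

Multiplying the contributions: [s·A] · [s³·A/(kg·m²)]
Adding exponents of each base unit: kg: -1, m: -2, s: 4, A: 2
SI base units of capacitance: s⁴·A²/(kg·m²)

The claimed units s⁴·A²/(kg·m²) match the derived units, so the claim is correct.

Answer: Yes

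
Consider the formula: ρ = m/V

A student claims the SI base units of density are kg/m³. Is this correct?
Units of each symbol in ρ = m/V:
  m (mass): kg
  V (volume): m³  → in the denominator, contributes 1/m³

Multiplying the contributions: [kg] · [1/m³]
Adding exponents of each base unit: kg: 1, m: -3
SI base units of density: kg/m³

The claimed units kg/m³ match the derived units, so the claim is correct.

Answer: Yes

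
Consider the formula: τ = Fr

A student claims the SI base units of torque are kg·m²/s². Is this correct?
Units of each symbol in τ = Fr:
  F (force): kg·m/s²
  r (lever arm): m

Multiplying the contributions: [kg·m/s²] · [m]
Adding exponents of each base unit: kg: 1, m: 2, s: -2
SI base units of torque: kg·m²/s²

The claimed units kg·m²/s² match the derived units, so the claim is correct.

Answer: Yes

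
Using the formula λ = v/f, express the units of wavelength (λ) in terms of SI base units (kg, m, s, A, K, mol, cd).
Units of each symbol in λ = v/f:
  v (wave speed): m/s
  f (frequency): 1/s  → in the denominator, contributes s

Multiplying the contributions: [m/s] · [s]
Adding exponents of each base unit: m: 1
SI base units of wavelength: m

Answer: m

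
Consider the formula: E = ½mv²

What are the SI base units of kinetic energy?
Units of each symbol in E = ½mv²:
  m (mass): kg
  v (speed): m/s  → to the power 2, contributes m²/s²
  The factor ½ is dimensionless.

Multiplying the contributions: [kg] · [m²/s²]
Adding exponents of each base unit: kg: 1, m: 2, s: -2
SI base units of kinetic energy: kg·m²/s²

Answer: kg·m²/s²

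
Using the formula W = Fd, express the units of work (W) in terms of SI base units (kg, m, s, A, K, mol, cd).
Units of each symbol in W = Fd:
  F (force): kg·m/s²
  d (displacement): m

Multiplying the contributions: [kg·m/s²] · [m]
Adding exponents of each base unit: kg: 1, m: 2, s: -2
SI base units of work: kg·m²/s²

Answer: kg·m²/s²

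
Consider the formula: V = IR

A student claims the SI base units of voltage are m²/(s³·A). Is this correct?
Units of each symbol in V = IR:
  I (current): A
  R (resistance, in ohms): kg·m²/(s³·A²)

Multiplying the contributions: [A] · [kg·m²/(s³·A²)]
Adding exponents of each base unit: kg: 1, m: 2, s: -3, A: -1
SI base units of voltage: kg·m²/(s³·A)

The claimed units m²/(s³·A) (exponents m: 2, s: -3, A: -1) do not match the derived units kg·m²/(s³·A) (exponents kg: 1, m: 2, s: -3, A: -1), so the claim is incorrect.

Answer: No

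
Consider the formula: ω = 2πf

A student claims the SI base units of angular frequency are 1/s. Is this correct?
Units of each symbol in ω = 2πf:
  f (frequency): 1/s
  The factor 2π is dimensionless.

Multiplying the contributions: [1/s]
Adding exponents of each base unit: s: -1
SI base units of angular frequency: 1/s

The claimed units 1/s match the derived units, so the claim is correct.

Answer: Yes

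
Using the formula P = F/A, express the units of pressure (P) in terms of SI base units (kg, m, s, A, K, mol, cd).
Units of each symbol in P = F/A:
  F (force): kg·m/s²
  A (area): m²  → in the denominator, contributes 1/m²

Multiplying the contributions: [kg·m/s²] · [1/m²]
Adding exponents of each base unit: kg: 1, m: -1, s: -2
SI base units of pressure: kg/(m·s²)

Answer: kg/(m·s²)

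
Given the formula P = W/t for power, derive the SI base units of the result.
Units of each symbol in P = W/t:
  W (work): kg·m²/s²
  t (time): s  → in the denominator, contributes 1/s

Multiplying the contributions: [kg·m²/s²] · [1/s]
Adding exponents of each base unit: kg: 1, m: 2, s: -3
SI base units of power: kg·m²/s³

Answer: kg·m²/s³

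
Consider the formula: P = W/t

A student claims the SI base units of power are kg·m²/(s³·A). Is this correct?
Units of each symbol in P = W/t:
  W (work): kg·m²/s²
  t (time): s  → in the denominator, contributes 1/s

Multiplying the contributions: [kg·m²/s²] · [1/s]
Adding exponents of each base unit: kg: 1, m: 2, s: -3
SI base units of power: kg·m²/s³

The claimed units kg·m²/(s³·A) (exponents kg: 1, m: 2, s: -3, A: -1) do not match the derived units kg·m²/s³ (exponents kg: 1, m: 2, s: -3), so the claim is incorrect.

Answer: No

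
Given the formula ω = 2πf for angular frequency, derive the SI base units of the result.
Units of each symbol in ω = 2πf:
  f (frequency): 1/s
  The factor 2π is dimensionless.

Multiplying the contributions: [1/s]
Adding exponents of each base unit: s: -1
SI base units of angular frequency: 1/s

Answer: 1/s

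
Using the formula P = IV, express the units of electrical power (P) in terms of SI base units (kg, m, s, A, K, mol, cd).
Units of each symbol in P = IV:
  I (current): A
  V (voltage, in volts): kg·m²/(s³·A)

Multiplying the contributions: [A] · [kg·m²/(s³·A)]
Adding exponents of each base unit: kg: 1, m: 2, s: -3
SI base units of electrical power: kg·m²/s³

Answer: kg·m²/s³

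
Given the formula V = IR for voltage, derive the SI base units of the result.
Units of each symbol in V = IR:
  I (current): A
  R (resistance, in ohms): kg·m²/(s³·A²)

Multiplying the contributions: [A] · [kg·m²/(s³·A²)]
Adding exponents of each base unit: kg: 1, m: 2, s: -3, A: -1
SI base units of voltage: kg·m²/(s³·A)

Answer: kg·m²/(s³·A)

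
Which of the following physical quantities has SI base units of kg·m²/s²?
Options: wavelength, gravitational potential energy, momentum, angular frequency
Checking the SI base units of each option:
  wavelength (λ = v/f): m  ✗
  gravitational potential energy (U = -GMm/r): kg·m²/s²  ✓ matches
  momentum (p = mv): kg·m/s  ✗
  angular frequency (ω = 2πf): 1/s  ✗

Only gravitational potential energy has units kg·m²/s².

Answer: gravitational potential energy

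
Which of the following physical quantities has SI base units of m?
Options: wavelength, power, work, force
Checking the SI base units of each option:
  wavelength (λ = v/f): m  ✓ matches
  power (P = W/t): kg·m²/s³  ✗
  work (W = Fd): kg·m²/s²  ✗
  force (F = ma): kg·m/s²  ✗

Only wavelength has units m.

Answer: wavelength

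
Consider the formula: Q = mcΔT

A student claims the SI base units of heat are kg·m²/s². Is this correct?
Units of each symbol in Q = mcΔT:
  m (mass): kg
  c (specific heat capacity, in J/(kg·K)): m²/(s²·K)
  ΔT (temperature change): K

Multiplying the contributions: [kg] · [m²/(s²·K)] · [K]
Adding exponents of each base unit: kg: 1, m: 2, s: -2
SI base units of heat: kg·m²/s²

The claimed units kg·m²/s² match the derived units, so the claim is correct.

Answer: Yes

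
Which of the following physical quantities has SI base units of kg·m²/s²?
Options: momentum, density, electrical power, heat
Checking the SI base units of each option:
  momentum (p = mv): kg·m/s  ✗
  density (ρ = m/V): kg/m³  ✗
  electrical power (P = IV): kg·m²/s³  ✗
  heat (Q = mcΔT): kg·m²/s²  ✓ matches

Only heat has units kg·m²/s².

Answer: heat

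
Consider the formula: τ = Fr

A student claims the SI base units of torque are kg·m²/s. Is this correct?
Units of each symbol in τ = Fr:
  F (force): kg·m/s²
  r (lever arm): m

Multiplying the contributions: [kg·m/s²] · [m]
Adding exponents of each base unit: kg: 1, m: 2, s: -2
SI base units of torque: kg·m²/s²

The claimed units kg·m²/s (exponents kg: 1, m: 2, s: -1) do not match the derived units kg·m²/s² (exponents kg: 1, m: 2, s: -2), so the claim is incorrect.

Answer: No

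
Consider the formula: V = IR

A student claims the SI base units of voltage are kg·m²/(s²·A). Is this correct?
Units of each symbol in V = IR:
  I (current): A
  R (resistance, in ohms): kg·m²/(s³·A²)

Multiplying the contributions: [A] · [kg·m²/(s³·A²)]
Adding exponents of each base unit: kg: 1, m: 2, s: -3, A: -1
SI base units of voltage: kg·m²/(s³·A)

The claimed units kg·m²/(s²·A) (exponents kg: 1, m: 2, s: -2, A: -1) do not match the derived units kg·m²/(s³·A) (exponents kg: 1, m: 2, s: -3, A: -1), so the claim is incorrect.

Answer: No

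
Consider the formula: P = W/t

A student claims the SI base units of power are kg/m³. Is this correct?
Units of each symbol in P = W/t:
  W (work): kg·m²/s²
  t (time): s  → in the denominator, contributes 1/s

Multiplying the contributions: [kg·m²/s²] · [1/s]
Adding exponents of each base unit: kg: 1, m: 2, s: -3
SI base units of power: kg·m²/s³

The claimed units kg/m³ (exponents kg: 1, m: -3) do not match the derived units kg·m²/s³ (exponents kg: 1, m: 2, s: -3), so the claim is incorrect.

Answer: No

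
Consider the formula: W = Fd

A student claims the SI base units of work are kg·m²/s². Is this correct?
Units of each symbol in W = Fd:
  F (force): kg·m/s²
  d (displacement): m

Multiplying the contributions: [kg·m/s²] · [m]
Adding exponents of each base unit: kg: 1, m: 2, s: -2
SI base units of work: kg·m²/s²

The claimed units kg·m²/s² match the derived units, so the claim is correct.

Answer: Yes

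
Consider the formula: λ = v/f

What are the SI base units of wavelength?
Units of each symbol in λ = v/f:
  v (wave speed): m/s
  f (frequency): 1/s  → in the denominator, contributes s

Multiplying the contributions: [m/s] · [s]
Adding exponents of each base unit: m: 1
SI base units of wavelength: m

Answer: m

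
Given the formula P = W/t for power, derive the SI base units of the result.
Units of each symbol in P = W/t:
  W (work): kg·m²/s²
  t (time): s  → in the denominator, contributes 1/s

Multiplying the contributions: [kg·m²/s²] · [1/s]
Adding exponents of each base unit: kg: 1, m: 2, s: -3
SI base units of power: kg·m²/s³

Answer: kg·m²/s³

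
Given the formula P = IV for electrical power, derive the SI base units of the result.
Units of each symbol in P = IV:
  I (current): A
  V (voltage, in volts): kg·m²/(s³·A)

Multiplying the contributions: [A] · [kg·m²/(s³·A)]
Adding exponents of each base unit: kg: 1, m: 2, s: -3
SI base units of electrical power: kg·m²/s³

Answer: kg·m²/s³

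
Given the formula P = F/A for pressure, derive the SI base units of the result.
Units of each symbol in P = F/A:
  F (force): kg·m/s²
  A (area): m²  → in the denominator, contributes 1/m²

Multiplying the contributions: [kg·m/s²] · [1/m²]
Adding exponents of each base unit: kg: 1, m: -1, s: -2
SI base units of pressure: kg/(m·s²)

Answer: kg/(m·s²)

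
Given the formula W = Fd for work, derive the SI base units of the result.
Units of each symbol in W = Fd:
  F (force): kg·m/s²
  d (displacement): m

Multiplying the contributions: [kg·m/s²] · [m]
Adding exponents of each base unit: kg: 1, m: 2, s: -2
SI base units of work: kg·m²/s²

Answer: kg·m²/s²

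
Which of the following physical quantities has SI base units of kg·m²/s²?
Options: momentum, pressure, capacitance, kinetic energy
Checking the SI base units of each option:
  momentum (p = mv): kg·m/s  ✗
  pressure (P = F/A): kg/(m·s²)  ✗
  capacitance (C = Q/V): s⁴·A²/(kg·m²)  ✗
  kinetic energy (E = ½mv²): kg·m²/s²  ✓ matches

Only kinetic energy has units kg·m²/s².

Answer: kinetic energy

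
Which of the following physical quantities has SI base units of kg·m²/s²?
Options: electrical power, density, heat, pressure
Checking the SI base units of each option:
  electrical power (P = IV): kg·m²/s³  ✗
  density (ρ = m/V): kg/m³  ✗
  heat (Q = mcΔT): kg·m²/s²  ✓ matches
  pressure (P = F/A): kg/(m·s²)  ✗

Only heat has units kg·m²/s².

Answer: heat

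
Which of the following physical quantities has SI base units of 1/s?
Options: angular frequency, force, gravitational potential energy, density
Checking the SI base units of each option:
  angular frequency (ω = 2πf): 1/s  ✓ matches
  force (F = ma): kg·m/s²  ✗
  gravitational potential energy (U = -GMm/r): kg·m²/s²  ✗
  density (ρ = m/V): kg/m³  ✗

Only angular frequency has units 1/s.

Answer: angular frequency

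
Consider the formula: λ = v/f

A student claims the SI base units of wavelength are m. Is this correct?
Units of each symbol in λ = v/f:
  v (wave speed): m/s
  f (frequency): 1/s  → in the denominator, contributes s

Multiplying the contributions: [m/s] · [s]
Adding exponents of each base unit: m: 1
SI base units of wavelength: m

The claimed units m match the derived units, so the claim is correct.

Answer: Yes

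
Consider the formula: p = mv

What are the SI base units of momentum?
Units of each symbol in p = mv:
  m (mass): kg
  v (velocity): m/s

Multiplying the contributions: [kg] · [m/s]
Adding exponents of each base unit: kg: 1, m: 1, s: -1
SI base units of momentum: kg·m/s

Answer: kg·m/s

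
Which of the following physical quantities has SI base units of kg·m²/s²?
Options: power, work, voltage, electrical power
Checking the SI base units of each option:
  power (P = W/t): kg·m²/s³  ✗
  work (W = Fd): kg·m²/s²  ✓ matches
  voltage (V = IR): kg·m²/(s³·A)  ✗
  electrical power (P = IV): kg·m²/s³  ✗

Only work has units kg·m²/s².

Answer: work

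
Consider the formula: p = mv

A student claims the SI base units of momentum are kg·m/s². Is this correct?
Units of each symbol in p = mv:
  m (mass): kg
  v (velocity): m/s

Multiplying the contributions: [kg] · [m/s]
Adding exponents of each base unit: kg: 1, m: 1, s: -1
SI base units of momentum: kg·m/s

The claimed units kg·m/s² (exponents kg: 1, m: 1, s: -2) do not match the derived units kg·m/s (exponents kg: 1, m: 1, s: -1), so the claim is incorrect.

Answer: No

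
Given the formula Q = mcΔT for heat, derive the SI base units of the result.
Units of each symbol in Q = mcΔT:
  m (mass): kg
  c (specific heat capacity, in J/(kg·K)): m²/(s²·K)
  ΔT (temperature change): K

Multiplying the contributions: [kg] · [m²/(s²·K)] · [K]
Adding exponents of each base unit: kg: 1, m: 2, s: -2
SI base units of heat: kg·m²/s²

Answer: kg·m²/s²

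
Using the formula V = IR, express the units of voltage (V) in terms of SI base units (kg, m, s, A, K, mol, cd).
Units of each symbol in V = IR:
  I (current): A
  R (resistance, in ohms): kg·m²/(s³·A²)

Multiplying the contributions: [A] · [kg·m²/(s³·A²)]
Adding exponents of each base unit: kg: 1, m: 2, s: -3, A: -1
SI base units of voltage: kg·m²/(s³·A)

Answer: kg·m²/(s³·A)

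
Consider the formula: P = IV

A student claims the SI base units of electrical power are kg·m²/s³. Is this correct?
Units of each symbol in P = IV:
  I (current): A
  V (voltage, in volts): kg·m²/(s³·A)

Multiplying the contributions: [A] · [kg·m²/(s³·A)]
Adding exponents of each base unit: kg: 1, m: 2, s: -3
SI base units of electrical power: kg·m²/s³

The claimed units kg·m²/s³ match the derived units, so the claim is correct.

Answer: Yes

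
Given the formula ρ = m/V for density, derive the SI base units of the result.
Units of each symbol in ρ = m/V:
  m (mass): kg
  V (volume): m³  → in the denominator, contributes 1/m³

Multiplying the contributions: [kg] · [1/m³]
Adding exponents of each base unit: kg: 1, m: -3
SI base units of density: kg/m³

Answer: kg/m³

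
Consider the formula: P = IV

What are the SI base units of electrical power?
Units of each symbol in P = IV:
  I (current): A
  V (voltage, in volts): kg·m²/(s³·A)

Multiplying the contributions: [A] · [kg·m²/(s³·A)]
Adding exponents of each base unit: kg: 1, m: 2, s: -3
SI base units of electrical power: kg·m²/s³

Answer: kg·m²/s³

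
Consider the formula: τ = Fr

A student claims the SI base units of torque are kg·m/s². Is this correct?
Units of each symbol in τ = Fr:
  F (force): kg·m/s²
  r (lever arm): m

Multiplying the contributions: [kg·m/s²] · [m]
Adding exponents of each base unit: kg: 1, m: 2, s: -2
SI base units of torque: kg·m²/s²

The claimed units kg·m/s² (exponents kg: 1, m: 1, s: -2) do not match the derived units kg·m²/s² (exponents kg: 1, m: 2, s: -2), so the claim is incorrect.

Answer: No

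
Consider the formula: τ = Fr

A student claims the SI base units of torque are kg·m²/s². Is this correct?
Units of each symbol in τ = Fr:
  F (force): kg·m/s²
  r (lever arm): m

Multiplying the contributions: [kg·m/s²] · [m]
Adding exponents of each base unit: kg: 1, m: 2, s: -2
SI base units of torque: kg·m²/s²

The claimed units kg·m²/s² match the derived units, so the claim is correct.

Answer: Yes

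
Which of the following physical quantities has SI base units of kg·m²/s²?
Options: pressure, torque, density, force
Checking the SI base units of each option:
  pressure (P = F/A): kg/(m·s²)  ✗
  torque (τ = Fr): kg·m²/s²  ✓ matches
  density (ρ = m/V): kg/m³  ✗
  force (F = ma): kg·m/s²  ✗

Only torque has units kg·m²/s².

Answer: torque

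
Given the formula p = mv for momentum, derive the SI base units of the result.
Units of each symbol in p = mv:
  m (mass): kg
  v (velocity): m/s

Multiplying the contributions: [kg] · [m/s]
Adding exponents of each base unit: kg: 1, m: 1, s: -1
SI base units of momentum: kg·m/s

Answer: kg·m/s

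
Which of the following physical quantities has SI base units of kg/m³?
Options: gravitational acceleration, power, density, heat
Checking the SI base units of each option:
  gravitational acceleration (g = GM/r²): m/s²  ✗
  power (P = W/t): kg·m²/s³  ✗
  density (ρ = m/V): kg/m³  ✓ matches
  heat (Q = mcΔT): kg·m²/s²  ✗

Only density has units kg/m³.

Answer: density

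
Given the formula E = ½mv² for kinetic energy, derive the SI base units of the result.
Units of each symbol in E = ½mv²:
  m (mass): kg
  v (speed): m/s  → to the power 2, contributes m²/s²
  The factor ½ is dimensionless.

Multiplying the contributions: [kg] · [m²/s²]
Adding exponents of each base unit: kg: 1, m: 2, s: -2
SI base units of kinetic energy: kg·m²/s²

Answer: kg·m²/s²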